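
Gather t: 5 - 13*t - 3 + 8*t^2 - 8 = 8*t^2 - 13*t - 6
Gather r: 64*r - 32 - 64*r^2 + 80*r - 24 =-64*r^2 + 144*r - 56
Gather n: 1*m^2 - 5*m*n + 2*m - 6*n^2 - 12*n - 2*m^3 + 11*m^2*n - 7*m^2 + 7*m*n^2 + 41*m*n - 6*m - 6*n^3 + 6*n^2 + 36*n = -2*m^3 - 6*m^2 + 7*m*n^2 - 4*m - 6*n^3 + n*(11*m^2 + 36*m + 24)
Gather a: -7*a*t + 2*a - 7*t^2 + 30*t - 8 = a*(2 - 7*t) - 7*t^2 + 30*t - 8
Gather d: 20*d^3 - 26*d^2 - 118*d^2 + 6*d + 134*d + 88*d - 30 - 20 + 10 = 20*d^3 - 144*d^2 + 228*d - 40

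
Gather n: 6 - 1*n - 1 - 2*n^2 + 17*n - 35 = -2*n^2 + 16*n - 30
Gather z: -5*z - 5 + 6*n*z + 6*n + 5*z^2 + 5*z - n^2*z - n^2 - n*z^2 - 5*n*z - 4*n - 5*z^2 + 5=-n^2 - n*z^2 + 2*n + z*(-n^2 + n)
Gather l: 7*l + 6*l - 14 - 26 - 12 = 13*l - 52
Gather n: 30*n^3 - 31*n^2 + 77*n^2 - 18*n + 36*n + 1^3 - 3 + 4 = 30*n^3 + 46*n^2 + 18*n + 2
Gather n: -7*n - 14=-7*n - 14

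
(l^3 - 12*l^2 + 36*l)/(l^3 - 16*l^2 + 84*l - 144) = l/(l - 4)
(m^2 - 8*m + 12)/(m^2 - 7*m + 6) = (m - 2)/(m - 1)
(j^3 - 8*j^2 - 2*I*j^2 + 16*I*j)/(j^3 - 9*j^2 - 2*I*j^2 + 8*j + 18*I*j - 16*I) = j/(j - 1)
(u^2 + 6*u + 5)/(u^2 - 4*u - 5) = (u + 5)/(u - 5)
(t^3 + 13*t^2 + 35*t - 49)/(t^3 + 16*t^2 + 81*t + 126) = (t^2 + 6*t - 7)/(t^2 + 9*t + 18)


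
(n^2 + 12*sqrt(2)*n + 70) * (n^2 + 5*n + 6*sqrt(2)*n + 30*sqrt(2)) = n^4 + 5*n^3 + 18*sqrt(2)*n^3 + 90*sqrt(2)*n^2 + 214*n^2 + 420*sqrt(2)*n + 1070*n + 2100*sqrt(2)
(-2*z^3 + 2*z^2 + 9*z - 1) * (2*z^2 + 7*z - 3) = -4*z^5 - 10*z^4 + 38*z^3 + 55*z^2 - 34*z + 3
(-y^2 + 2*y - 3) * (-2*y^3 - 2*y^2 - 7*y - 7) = 2*y^5 - 2*y^4 + 9*y^3 - y^2 + 7*y + 21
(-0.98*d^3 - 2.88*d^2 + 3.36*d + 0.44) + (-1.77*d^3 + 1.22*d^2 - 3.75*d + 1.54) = -2.75*d^3 - 1.66*d^2 - 0.39*d + 1.98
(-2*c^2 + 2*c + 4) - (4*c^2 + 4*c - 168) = -6*c^2 - 2*c + 172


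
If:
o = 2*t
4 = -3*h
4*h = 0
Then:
No Solution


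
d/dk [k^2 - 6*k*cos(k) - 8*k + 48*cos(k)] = 6*k*sin(k) + 2*k - 48*sin(k) - 6*cos(k) - 8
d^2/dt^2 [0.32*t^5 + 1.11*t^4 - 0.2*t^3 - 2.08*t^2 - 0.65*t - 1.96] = 6.4*t^3 + 13.32*t^2 - 1.2*t - 4.16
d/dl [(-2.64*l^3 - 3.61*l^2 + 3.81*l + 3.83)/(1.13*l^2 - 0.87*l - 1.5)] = (-2.9832*l^4 + 4.5936*l^3 + 10.7154*l^2 + 2.1742*l - 2.3829)/(1.2769*l^4 - 1.9662*l^3 - 2.6331*l^2 + 2.61*l + 2.25)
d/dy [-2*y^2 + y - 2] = 1 - 4*y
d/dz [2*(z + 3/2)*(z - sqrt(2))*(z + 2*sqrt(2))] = 6*z^2 + 4*sqrt(2)*z + 6*z - 8 + 3*sqrt(2)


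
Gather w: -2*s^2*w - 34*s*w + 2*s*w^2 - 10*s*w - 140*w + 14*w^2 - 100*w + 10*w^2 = w^2*(2*s + 24) + w*(-2*s^2 - 44*s - 240)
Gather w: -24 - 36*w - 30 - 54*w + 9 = -90*w - 45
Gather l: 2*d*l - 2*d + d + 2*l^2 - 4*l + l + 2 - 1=-d + 2*l^2 + l*(2*d - 3) + 1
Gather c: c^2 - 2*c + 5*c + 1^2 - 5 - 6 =c^2 + 3*c - 10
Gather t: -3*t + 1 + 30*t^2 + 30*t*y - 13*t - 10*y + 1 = 30*t^2 + t*(30*y - 16) - 10*y + 2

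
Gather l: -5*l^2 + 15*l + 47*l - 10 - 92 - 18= -5*l^2 + 62*l - 120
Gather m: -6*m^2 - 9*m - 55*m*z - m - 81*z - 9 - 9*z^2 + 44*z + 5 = -6*m^2 + m*(-55*z - 10) - 9*z^2 - 37*z - 4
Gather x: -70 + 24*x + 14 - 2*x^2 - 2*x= -2*x^2 + 22*x - 56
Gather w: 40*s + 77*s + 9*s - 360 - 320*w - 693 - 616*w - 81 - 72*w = 126*s - 1008*w - 1134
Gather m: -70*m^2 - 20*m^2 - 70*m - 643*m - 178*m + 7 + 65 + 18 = -90*m^2 - 891*m + 90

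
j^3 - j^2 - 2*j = j*(j - 2)*(j + 1)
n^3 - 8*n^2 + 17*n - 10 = (n - 5)*(n - 2)*(n - 1)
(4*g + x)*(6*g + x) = 24*g^2 + 10*g*x + x^2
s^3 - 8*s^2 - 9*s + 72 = (s - 8)*(s - 3)*(s + 3)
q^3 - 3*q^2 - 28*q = q*(q - 7)*(q + 4)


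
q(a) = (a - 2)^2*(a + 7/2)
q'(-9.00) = 242.00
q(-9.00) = -665.50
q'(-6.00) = 104.00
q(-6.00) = -160.00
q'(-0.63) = -8.18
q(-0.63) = 19.85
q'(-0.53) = -8.63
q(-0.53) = 19.01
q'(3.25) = 18.44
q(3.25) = 10.55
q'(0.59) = -9.55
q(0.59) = 8.13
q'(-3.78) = 36.65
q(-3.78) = -9.35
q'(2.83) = 11.20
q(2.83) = 4.36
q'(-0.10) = -9.87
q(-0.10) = 14.99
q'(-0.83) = -7.10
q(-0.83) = 21.38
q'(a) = (a - 2)^2 + (a + 7/2)*(2*a - 4) = (a - 2)*(3*a + 5)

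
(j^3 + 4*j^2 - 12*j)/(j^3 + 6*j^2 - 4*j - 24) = j/(j + 2)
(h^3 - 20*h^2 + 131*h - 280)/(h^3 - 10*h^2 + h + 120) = (h - 7)/(h + 3)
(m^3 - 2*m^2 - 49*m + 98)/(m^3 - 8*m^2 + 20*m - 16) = (m^2 - 49)/(m^2 - 6*m + 8)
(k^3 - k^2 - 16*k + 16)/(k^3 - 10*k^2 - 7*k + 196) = (k^2 - 5*k + 4)/(k^2 - 14*k + 49)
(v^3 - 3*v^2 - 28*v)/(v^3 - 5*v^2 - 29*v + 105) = v*(v + 4)/(v^2 + 2*v - 15)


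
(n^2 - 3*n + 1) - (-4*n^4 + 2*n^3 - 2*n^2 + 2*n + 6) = 4*n^4 - 2*n^3 + 3*n^2 - 5*n - 5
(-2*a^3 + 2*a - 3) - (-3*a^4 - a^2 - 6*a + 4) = 3*a^4 - 2*a^3 + a^2 + 8*a - 7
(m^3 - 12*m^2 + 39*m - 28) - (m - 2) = m^3 - 12*m^2 + 38*m - 26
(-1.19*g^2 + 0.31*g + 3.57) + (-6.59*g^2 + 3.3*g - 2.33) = -7.78*g^2 + 3.61*g + 1.24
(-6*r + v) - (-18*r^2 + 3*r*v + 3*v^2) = 18*r^2 - 3*r*v - 6*r - 3*v^2 + v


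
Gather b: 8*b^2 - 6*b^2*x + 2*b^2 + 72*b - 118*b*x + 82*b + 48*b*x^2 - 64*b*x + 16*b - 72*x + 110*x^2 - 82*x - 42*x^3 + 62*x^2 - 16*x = b^2*(10 - 6*x) + b*(48*x^2 - 182*x + 170) - 42*x^3 + 172*x^2 - 170*x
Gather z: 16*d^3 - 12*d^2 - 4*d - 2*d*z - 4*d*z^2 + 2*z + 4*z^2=16*d^3 - 12*d^2 - 4*d + z^2*(4 - 4*d) + z*(2 - 2*d)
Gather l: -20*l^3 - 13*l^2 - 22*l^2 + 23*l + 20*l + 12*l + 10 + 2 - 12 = -20*l^3 - 35*l^2 + 55*l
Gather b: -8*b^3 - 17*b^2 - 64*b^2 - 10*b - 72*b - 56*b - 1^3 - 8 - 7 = -8*b^3 - 81*b^2 - 138*b - 16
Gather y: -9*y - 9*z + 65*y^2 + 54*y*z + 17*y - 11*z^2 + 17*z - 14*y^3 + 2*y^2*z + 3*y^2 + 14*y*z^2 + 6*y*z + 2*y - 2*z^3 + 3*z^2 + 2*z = -14*y^3 + y^2*(2*z + 68) + y*(14*z^2 + 60*z + 10) - 2*z^3 - 8*z^2 + 10*z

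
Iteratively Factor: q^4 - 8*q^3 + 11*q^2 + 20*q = (q - 5)*(q^3 - 3*q^2 - 4*q) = q*(q - 5)*(q^2 - 3*q - 4) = q*(q - 5)*(q + 1)*(q - 4)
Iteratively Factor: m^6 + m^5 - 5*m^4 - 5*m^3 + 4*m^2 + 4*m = (m - 2)*(m^5 + 3*m^4 + m^3 - 3*m^2 - 2*m) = (m - 2)*(m + 1)*(m^4 + 2*m^3 - m^2 - 2*m) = (m - 2)*(m + 1)*(m + 2)*(m^3 - m) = m*(m - 2)*(m + 1)*(m + 2)*(m^2 - 1) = m*(m - 2)*(m - 1)*(m + 1)*(m + 2)*(m + 1)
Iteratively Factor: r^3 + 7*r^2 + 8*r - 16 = (r - 1)*(r^2 + 8*r + 16) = (r - 1)*(r + 4)*(r + 4)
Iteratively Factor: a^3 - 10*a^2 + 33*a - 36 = (a - 3)*(a^2 - 7*a + 12) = (a - 4)*(a - 3)*(a - 3)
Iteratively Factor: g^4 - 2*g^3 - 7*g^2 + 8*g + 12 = (g - 2)*(g^3 - 7*g - 6) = (g - 3)*(g - 2)*(g^2 + 3*g + 2) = (g - 3)*(g - 2)*(g + 1)*(g + 2)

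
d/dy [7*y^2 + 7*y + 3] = 14*y + 7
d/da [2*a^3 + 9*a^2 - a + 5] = 6*a^2 + 18*a - 1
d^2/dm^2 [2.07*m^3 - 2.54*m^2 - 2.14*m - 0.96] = 12.42*m - 5.08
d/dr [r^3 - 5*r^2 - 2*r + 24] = 3*r^2 - 10*r - 2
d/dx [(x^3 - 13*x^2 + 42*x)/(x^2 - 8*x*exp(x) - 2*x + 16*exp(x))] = (2*x*(x^2 - 13*x + 42)*(4*x*exp(x) - x - 4*exp(x) + 1) + (3*x^2 - 26*x + 42)*(x^2 - 8*x*exp(x) - 2*x + 16*exp(x)))/(x^2 - 8*x*exp(x) - 2*x + 16*exp(x))^2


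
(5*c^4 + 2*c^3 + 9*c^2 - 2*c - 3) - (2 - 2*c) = 5*c^4 + 2*c^3 + 9*c^2 - 5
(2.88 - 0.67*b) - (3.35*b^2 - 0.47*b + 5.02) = -3.35*b^2 - 0.2*b - 2.14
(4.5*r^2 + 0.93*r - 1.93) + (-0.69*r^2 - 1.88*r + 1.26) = 3.81*r^2 - 0.95*r - 0.67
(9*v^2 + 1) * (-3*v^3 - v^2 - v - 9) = -27*v^5 - 9*v^4 - 12*v^3 - 82*v^2 - v - 9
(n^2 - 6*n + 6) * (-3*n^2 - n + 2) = -3*n^4 + 17*n^3 - 10*n^2 - 18*n + 12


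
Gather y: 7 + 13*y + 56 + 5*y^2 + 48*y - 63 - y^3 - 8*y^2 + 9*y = -y^3 - 3*y^2 + 70*y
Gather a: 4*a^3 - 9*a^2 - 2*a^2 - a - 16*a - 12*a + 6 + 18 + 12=4*a^3 - 11*a^2 - 29*a + 36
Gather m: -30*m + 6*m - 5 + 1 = -24*m - 4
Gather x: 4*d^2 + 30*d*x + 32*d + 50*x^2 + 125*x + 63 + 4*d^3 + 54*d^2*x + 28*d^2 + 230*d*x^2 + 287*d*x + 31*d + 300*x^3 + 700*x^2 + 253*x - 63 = 4*d^3 + 32*d^2 + 63*d + 300*x^3 + x^2*(230*d + 750) + x*(54*d^2 + 317*d + 378)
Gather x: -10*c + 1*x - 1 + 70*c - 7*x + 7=60*c - 6*x + 6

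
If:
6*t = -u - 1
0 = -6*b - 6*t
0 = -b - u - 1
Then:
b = 0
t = 0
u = -1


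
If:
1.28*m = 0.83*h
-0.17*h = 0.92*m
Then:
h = 0.00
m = 0.00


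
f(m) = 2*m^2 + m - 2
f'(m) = 4*m + 1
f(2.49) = 12.89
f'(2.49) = 10.96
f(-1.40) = 0.52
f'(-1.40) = -4.60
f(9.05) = 170.86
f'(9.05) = 37.20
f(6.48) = 88.46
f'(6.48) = 26.92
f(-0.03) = -2.03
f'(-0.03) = 0.88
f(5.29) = 59.26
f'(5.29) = 22.16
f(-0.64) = -1.82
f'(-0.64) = -1.56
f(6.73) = 95.32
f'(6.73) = 27.92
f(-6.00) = 64.00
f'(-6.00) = -23.00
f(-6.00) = 64.00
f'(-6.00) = -23.00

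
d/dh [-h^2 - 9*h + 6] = -2*h - 9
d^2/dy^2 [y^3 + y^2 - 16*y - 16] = 6*y + 2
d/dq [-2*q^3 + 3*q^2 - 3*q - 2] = -6*q^2 + 6*q - 3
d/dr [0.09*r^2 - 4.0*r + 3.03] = 0.18*r - 4.0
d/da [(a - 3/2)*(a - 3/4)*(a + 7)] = 3*a^2 + 19*a/2 - 117/8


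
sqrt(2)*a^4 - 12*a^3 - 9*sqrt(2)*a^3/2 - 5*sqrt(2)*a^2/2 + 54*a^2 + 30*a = a*(a - 5)*(a - 6*sqrt(2))*(sqrt(2)*a + sqrt(2)/2)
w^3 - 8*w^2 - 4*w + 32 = (w - 8)*(w - 2)*(w + 2)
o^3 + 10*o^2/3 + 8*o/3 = o*(o + 4/3)*(o + 2)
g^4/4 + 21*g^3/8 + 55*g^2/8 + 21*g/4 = g*(g/4 + 1/2)*(g + 3/2)*(g + 7)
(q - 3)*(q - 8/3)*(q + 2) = q^3 - 11*q^2/3 - 10*q/3 + 16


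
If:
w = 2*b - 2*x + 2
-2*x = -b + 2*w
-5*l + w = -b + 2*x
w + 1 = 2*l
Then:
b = -7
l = 3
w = 5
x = -17/2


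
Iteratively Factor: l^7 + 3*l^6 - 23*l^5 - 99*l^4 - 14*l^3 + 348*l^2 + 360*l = (l + 3)*(l^6 - 23*l^4 - 30*l^3 + 76*l^2 + 120*l) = (l + 2)*(l + 3)*(l^5 - 2*l^4 - 19*l^3 + 8*l^2 + 60*l) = (l - 2)*(l + 2)*(l + 3)*(l^4 - 19*l^2 - 30*l) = l*(l - 2)*(l + 2)*(l + 3)*(l^3 - 19*l - 30) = l*(l - 5)*(l - 2)*(l + 2)*(l + 3)*(l^2 + 5*l + 6) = l*(l - 5)*(l - 2)*(l + 2)*(l + 3)^2*(l + 2)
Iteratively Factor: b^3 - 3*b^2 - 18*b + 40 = (b + 4)*(b^2 - 7*b + 10) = (b - 2)*(b + 4)*(b - 5)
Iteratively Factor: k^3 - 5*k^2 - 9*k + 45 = (k - 3)*(k^2 - 2*k - 15) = (k - 3)*(k + 3)*(k - 5)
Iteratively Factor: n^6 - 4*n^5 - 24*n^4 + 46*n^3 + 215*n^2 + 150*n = (n - 5)*(n^5 + n^4 - 19*n^3 - 49*n^2 - 30*n) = n*(n - 5)*(n^4 + n^3 - 19*n^2 - 49*n - 30) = n*(n - 5)^2*(n^3 + 6*n^2 + 11*n + 6) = n*(n - 5)^2*(n + 1)*(n^2 + 5*n + 6) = n*(n - 5)^2*(n + 1)*(n + 3)*(n + 2)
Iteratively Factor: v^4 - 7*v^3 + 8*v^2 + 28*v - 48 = (v + 2)*(v^3 - 9*v^2 + 26*v - 24) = (v - 4)*(v + 2)*(v^2 - 5*v + 6) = (v - 4)*(v - 3)*(v + 2)*(v - 2)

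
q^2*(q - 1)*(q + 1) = q^4 - q^2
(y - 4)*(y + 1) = y^2 - 3*y - 4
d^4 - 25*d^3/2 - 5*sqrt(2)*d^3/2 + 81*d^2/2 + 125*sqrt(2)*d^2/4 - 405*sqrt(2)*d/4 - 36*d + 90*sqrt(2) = (d - 8)*(d - 3)*(d - 3/2)*(d - 5*sqrt(2)/2)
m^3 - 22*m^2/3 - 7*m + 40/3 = (m - 8)*(m - 1)*(m + 5/3)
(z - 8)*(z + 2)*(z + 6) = z^3 - 52*z - 96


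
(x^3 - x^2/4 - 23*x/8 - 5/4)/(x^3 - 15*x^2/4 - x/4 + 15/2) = (x + 1/2)/(x - 3)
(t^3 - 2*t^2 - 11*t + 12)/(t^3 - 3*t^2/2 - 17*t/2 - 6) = 2*(t^2 + 2*t - 3)/(2*t^2 + 5*t + 3)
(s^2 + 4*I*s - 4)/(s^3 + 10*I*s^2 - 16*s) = (s + 2*I)/(s*(s + 8*I))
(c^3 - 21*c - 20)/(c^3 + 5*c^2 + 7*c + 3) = (c^2 - c - 20)/(c^2 + 4*c + 3)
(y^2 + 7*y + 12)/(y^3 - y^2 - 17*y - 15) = (y + 4)/(y^2 - 4*y - 5)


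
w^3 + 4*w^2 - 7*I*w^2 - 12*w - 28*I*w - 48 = (w + 4)*(w - 4*I)*(w - 3*I)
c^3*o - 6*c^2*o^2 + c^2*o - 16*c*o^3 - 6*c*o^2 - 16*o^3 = (c - 8*o)*(c + 2*o)*(c*o + o)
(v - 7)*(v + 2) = v^2 - 5*v - 14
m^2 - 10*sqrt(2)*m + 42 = (m - 7*sqrt(2))*(m - 3*sqrt(2))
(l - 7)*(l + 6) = l^2 - l - 42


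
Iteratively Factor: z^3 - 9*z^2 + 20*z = (z - 5)*(z^2 - 4*z) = (z - 5)*(z - 4)*(z)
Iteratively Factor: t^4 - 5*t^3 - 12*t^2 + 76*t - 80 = (t - 2)*(t^3 - 3*t^2 - 18*t + 40) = (t - 2)^2*(t^2 - t - 20) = (t - 5)*(t - 2)^2*(t + 4)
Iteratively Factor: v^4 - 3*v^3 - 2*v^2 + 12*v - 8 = (v - 2)*(v^3 - v^2 - 4*v + 4) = (v - 2)*(v + 2)*(v^2 - 3*v + 2) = (v - 2)^2*(v + 2)*(v - 1)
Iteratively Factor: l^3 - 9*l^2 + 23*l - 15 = (l - 1)*(l^2 - 8*l + 15) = (l - 5)*(l - 1)*(l - 3)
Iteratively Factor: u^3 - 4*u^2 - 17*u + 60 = (u + 4)*(u^2 - 8*u + 15) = (u - 3)*(u + 4)*(u - 5)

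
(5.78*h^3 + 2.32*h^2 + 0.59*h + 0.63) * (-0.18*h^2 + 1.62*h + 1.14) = -1.0404*h^5 + 8.946*h^4 + 10.2414*h^3 + 3.4872*h^2 + 1.6932*h + 0.7182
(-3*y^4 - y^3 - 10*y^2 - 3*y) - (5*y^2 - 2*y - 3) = -3*y^4 - y^3 - 15*y^2 - y + 3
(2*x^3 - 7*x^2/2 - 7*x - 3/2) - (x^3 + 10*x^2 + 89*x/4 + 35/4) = x^3 - 27*x^2/2 - 117*x/4 - 41/4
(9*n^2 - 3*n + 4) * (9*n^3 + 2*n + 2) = 81*n^5 - 27*n^4 + 54*n^3 + 12*n^2 + 2*n + 8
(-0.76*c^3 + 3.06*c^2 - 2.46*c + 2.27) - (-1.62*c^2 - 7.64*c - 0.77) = -0.76*c^3 + 4.68*c^2 + 5.18*c + 3.04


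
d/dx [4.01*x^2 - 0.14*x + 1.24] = 8.02*x - 0.14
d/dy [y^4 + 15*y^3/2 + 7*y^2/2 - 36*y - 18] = 4*y^3 + 45*y^2/2 + 7*y - 36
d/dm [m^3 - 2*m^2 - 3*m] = 3*m^2 - 4*m - 3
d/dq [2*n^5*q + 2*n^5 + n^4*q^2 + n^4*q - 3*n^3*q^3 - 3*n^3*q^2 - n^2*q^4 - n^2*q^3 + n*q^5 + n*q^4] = n*(2*n^4 + 2*n^3*q + n^3 - 9*n^2*q^2 - 6*n^2*q - 4*n*q^3 - 3*n*q^2 + 5*q^4 + 4*q^3)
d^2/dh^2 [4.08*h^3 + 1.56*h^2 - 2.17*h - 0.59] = 24.48*h + 3.12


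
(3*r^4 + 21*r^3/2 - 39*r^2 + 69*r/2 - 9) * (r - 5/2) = 3*r^5 + 3*r^4 - 261*r^3/4 + 132*r^2 - 381*r/4 + 45/2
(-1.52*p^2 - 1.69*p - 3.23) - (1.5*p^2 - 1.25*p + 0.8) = -3.02*p^2 - 0.44*p - 4.03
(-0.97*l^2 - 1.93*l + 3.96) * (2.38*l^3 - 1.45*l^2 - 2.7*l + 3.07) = -2.3086*l^5 - 3.1869*l^4 + 14.8423*l^3 - 3.5089*l^2 - 16.6171*l + 12.1572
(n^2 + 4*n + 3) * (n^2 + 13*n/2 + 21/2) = n^4 + 21*n^3/2 + 79*n^2/2 + 123*n/2 + 63/2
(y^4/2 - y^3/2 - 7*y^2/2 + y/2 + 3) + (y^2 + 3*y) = y^4/2 - y^3/2 - 5*y^2/2 + 7*y/2 + 3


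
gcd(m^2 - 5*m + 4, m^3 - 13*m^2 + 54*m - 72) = m - 4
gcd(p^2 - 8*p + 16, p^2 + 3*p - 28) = p - 4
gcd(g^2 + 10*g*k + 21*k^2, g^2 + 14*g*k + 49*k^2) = g + 7*k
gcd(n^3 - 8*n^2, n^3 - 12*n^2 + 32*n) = n^2 - 8*n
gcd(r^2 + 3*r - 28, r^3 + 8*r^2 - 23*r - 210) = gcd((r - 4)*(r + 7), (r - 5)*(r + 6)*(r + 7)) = r + 7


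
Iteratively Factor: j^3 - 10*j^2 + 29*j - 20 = (j - 1)*(j^2 - 9*j + 20) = (j - 4)*(j - 1)*(j - 5)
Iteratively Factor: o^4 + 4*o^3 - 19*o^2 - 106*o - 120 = (o + 3)*(o^3 + o^2 - 22*o - 40) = (o + 3)*(o + 4)*(o^2 - 3*o - 10) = (o + 2)*(o + 3)*(o + 4)*(o - 5)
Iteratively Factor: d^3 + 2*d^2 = (d)*(d^2 + 2*d) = d*(d + 2)*(d)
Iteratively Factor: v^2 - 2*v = (v)*(v - 2)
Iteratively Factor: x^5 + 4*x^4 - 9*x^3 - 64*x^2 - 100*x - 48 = (x + 1)*(x^4 + 3*x^3 - 12*x^2 - 52*x - 48) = (x - 4)*(x + 1)*(x^3 + 7*x^2 + 16*x + 12) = (x - 4)*(x + 1)*(x + 2)*(x^2 + 5*x + 6) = (x - 4)*(x + 1)*(x + 2)*(x + 3)*(x + 2)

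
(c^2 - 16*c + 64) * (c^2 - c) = c^4 - 17*c^3 + 80*c^2 - 64*c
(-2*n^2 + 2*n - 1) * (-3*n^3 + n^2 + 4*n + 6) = 6*n^5 - 8*n^4 - 3*n^3 - 5*n^2 + 8*n - 6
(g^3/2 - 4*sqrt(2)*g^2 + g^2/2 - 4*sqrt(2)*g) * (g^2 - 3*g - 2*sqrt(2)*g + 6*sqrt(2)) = g^5/2 - 5*sqrt(2)*g^4 - g^4 + 10*sqrt(2)*g^3 + 29*g^3/2 - 32*g^2 + 15*sqrt(2)*g^2 - 48*g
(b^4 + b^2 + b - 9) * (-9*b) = -9*b^5 - 9*b^3 - 9*b^2 + 81*b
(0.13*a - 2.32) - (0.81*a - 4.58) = 2.26 - 0.68*a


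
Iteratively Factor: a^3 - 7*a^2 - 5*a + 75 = (a - 5)*(a^2 - 2*a - 15) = (a - 5)^2*(a + 3)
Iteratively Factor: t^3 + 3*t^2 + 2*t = (t + 1)*(t^2 + 2*t) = (t + 1)*(t + 2)*(t)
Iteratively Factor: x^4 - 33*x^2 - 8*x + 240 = (x + 4)*(x^3 - 4*x^2 - 17*x + 60) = (x + 4)^2*(x^2 - 8*x + 15) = (x - 5)*(x + 4)^2*(x - 3)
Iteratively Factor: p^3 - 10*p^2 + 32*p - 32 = (p - 4)*(p^2 - 6*p + 8) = (p - 4)^2*(p - 2)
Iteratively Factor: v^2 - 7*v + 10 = (v - 5)*(v - 2)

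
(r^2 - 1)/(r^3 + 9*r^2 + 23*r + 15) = (r - 1)/(r^2 + 8*r + 15)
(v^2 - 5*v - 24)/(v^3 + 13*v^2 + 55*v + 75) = (v - 8)/(v^2 + 10*v + 25)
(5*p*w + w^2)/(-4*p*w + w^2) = (-5*p - w)/(4*p - w)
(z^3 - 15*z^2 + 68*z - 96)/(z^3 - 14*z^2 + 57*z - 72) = (z - 4)/(z - 3)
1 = 1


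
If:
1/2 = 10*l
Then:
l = 1/20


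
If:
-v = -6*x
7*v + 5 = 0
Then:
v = -5/7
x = -5/42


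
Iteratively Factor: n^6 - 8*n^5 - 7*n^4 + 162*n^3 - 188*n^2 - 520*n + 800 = (n - 5)*(n^5 - 3*n^4 - 22*n^3 + 52*n^2 + 72*n - 160) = (n - 5)*(n - 2)*(n^4 - n^3 - 24*n^2 + 4*n + 80) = (n - 5)*(n - 2)*(n + 4)*(n^3 - 5*n^2 - 4*n + 20) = (n - 5)^2*(n - 2)*(n + 4)*(n^2 - 4) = (n - 5)^2*(n - 2)*(n + 2)*(n + 4)*(n - 2)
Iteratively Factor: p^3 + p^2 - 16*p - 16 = (p - 4)*(p^2 + 5*p + 4) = (p - 4)*(p + 4)*(p + 1)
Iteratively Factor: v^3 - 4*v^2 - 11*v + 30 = (v - 5)*(v^2 + v - 6) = (v - 5)*(v - 2)*(v + 3)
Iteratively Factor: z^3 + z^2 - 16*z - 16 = (z - 4)*(z^2 + 5*z + 4) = (z - 4)*(z + 4)*(z + 1)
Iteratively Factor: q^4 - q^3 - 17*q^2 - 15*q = (q + 3)*(q^3 - 4*q^2 - 5*q) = (q + 1)*(q + 3)*(q^2 - 5*q) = q*(q + 1)*(q + 3)*(q - 5)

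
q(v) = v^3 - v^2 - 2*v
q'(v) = 3*v^2 - 2*v - 2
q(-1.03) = -0.09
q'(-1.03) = 3.24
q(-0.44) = 0.60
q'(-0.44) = -0.54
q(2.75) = 7.73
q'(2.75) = 15.19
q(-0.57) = 0.63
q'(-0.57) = 0.11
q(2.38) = 3.06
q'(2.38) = 10.23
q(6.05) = 172.74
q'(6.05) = 95.71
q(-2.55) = -17.98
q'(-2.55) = 22.61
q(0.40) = -0.90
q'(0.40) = -2.32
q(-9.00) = -792.00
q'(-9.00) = 259.00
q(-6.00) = -240.00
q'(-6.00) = 118.00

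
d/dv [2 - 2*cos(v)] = 2*sin(v)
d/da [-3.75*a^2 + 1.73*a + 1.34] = 1.73 - 7.5*a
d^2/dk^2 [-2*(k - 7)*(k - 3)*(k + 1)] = 36 - 12*k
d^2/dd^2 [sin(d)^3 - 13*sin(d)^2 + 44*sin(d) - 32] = -9*sin(d)^3 + 52*sin(d)^2 - 38*sin(d) - 26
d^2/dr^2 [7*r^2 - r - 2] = 14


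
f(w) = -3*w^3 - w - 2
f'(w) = -9*w^2 - 1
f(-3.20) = 99.50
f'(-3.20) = -93.16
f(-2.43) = 43.48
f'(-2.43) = -54.14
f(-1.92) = 21.15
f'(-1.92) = -34.18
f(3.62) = -147.93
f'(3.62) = -118.94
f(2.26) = -38.89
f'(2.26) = -46.97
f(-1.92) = 21.15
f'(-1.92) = -34.18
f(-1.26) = 5.26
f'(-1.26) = -15.29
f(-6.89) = 986.14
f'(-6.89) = -428.25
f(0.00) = -2.00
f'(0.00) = -1.00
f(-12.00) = 5194.00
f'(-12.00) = -1297.00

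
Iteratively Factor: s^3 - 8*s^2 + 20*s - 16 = (s - 2)*(s^2 - 6*s + 8) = (s - 4)*(s - 2)*(s - 2)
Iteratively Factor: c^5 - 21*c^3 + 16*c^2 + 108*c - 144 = (c - 2)*(c^4 + 2*c^3 - 17*c^2 - 18*c + 72) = (c - 2)*(c + 4)*(c^3 - 2*c^2 - 9*c + 18) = (c - 2)^2*(c + 4)*(c^2 - 9) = (c - 2)^2*(c + 3)*(c + 4)*(c - 3)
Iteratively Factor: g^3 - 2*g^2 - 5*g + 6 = (g + 2)*(g^2 - 4*g + 3) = (g - 3)*(g + 2)*(g - 1)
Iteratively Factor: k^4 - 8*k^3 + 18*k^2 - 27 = (k + 1)*(k^3 - 9*k^2 + 27*k - 27) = (k - 3)*(k + 1)*(k^2 - 6*k + 9) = (k - 3)^2*(k + 1)*(k - 3)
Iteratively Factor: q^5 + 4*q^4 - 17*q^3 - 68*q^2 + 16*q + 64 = (q - 1)*(q^4 + 5*q^3 - 12*q^2 - 80*q - 64) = (q - 1)*(q + 4)*(q^3 + q^2 - 16*q - 16) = (q - 4)*(q - 1)*(q + 4)*(q^2 + 5*q + 4) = (q - 4)*(q - 1)*(q + 4)^2*(q + 1)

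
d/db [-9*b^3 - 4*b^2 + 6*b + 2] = -27*b^2 - 8*b + 6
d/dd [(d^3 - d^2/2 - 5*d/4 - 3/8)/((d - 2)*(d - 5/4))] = (32*d^4 - 208*d^3 + 332*d^2 - 56*d - 139)/(2*(16*d^4 - 104*d^3 + 249*d^2 - 260*d + 100))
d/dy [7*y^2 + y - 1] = 14*y + 1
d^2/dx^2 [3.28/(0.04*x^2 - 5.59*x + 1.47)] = (-0.010496*x^2 + 1.466816*x + 3.28*(0.08*x - 5.59)*(0.16*x - 11.18) - 0.385728)/(0.04*x^2 - 5.59*x + 1.47)^3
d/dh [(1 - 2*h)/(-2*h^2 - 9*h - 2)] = (-4*h^2 + 4*h + 13)/(4*h^4 + 36*h^3 + 89*h^2 + 36*h + 4)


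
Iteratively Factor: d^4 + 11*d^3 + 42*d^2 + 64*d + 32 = (d + 4)*(d^3 + 7*d^2 + 14*d + 8) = (d + 1)*(d + 4)*(d^2 + 6*d + 8) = (d + 1)*(d + 2)*(d + 4)*(d + 4)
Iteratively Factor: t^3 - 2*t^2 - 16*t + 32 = (t - 2)*(t^2 - 16) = (t - 4)*(t - 2)*(t + 4)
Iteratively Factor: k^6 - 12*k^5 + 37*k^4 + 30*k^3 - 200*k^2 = (k + 2)*(k^5 - 14*k^4 + 65*k^3 - 100*k^2) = (k - 5)*(k + 2)*(k^4 - 9*k^3 + 20*k^2) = (k - 5)^2*(k + 2)*(k^3 - 4*k^2) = k*(k - 5)^2*(k + 2)*(k^2 - 4*k) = k*(k - 5)^2*(k - 4)*(k + 2)*(k)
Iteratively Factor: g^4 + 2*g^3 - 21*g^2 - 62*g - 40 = (g + 4)*(g^3 - 2*g^2 - 13*g - 10) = (g + 2)*(g + 4)*(g^2 - 4*g - 5) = (g + 1)*(g + 2)*(g + 4)*(g - 5)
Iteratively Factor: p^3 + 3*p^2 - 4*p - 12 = (p + 2)*(p^2 + p - 6) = (p - 2)*(p + 2)*(p + 3)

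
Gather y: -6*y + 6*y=0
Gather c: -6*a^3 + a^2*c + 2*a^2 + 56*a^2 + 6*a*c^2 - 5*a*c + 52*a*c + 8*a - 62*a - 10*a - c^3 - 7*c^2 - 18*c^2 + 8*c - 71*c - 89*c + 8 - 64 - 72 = -6*a^3 + 58*a^2 - 64*a - c^3 + c^2*(6*a - 25) + c*(a^2 + 47*a - 152) - 128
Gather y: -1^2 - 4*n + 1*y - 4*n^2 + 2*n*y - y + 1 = -4*n^2 + 2*n*y - 4*n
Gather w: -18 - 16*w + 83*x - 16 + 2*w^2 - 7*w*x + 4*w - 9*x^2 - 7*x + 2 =2*w^2 + w*(-7*x - 12) - 9*x^2 + 76*x - 32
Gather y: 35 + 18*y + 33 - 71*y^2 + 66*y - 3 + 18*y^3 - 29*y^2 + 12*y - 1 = 18*y^3 - 100*y^2 + 96*y + 64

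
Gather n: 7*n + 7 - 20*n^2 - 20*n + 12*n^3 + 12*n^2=12*n^3 - 8*n^2 - 13*n + 7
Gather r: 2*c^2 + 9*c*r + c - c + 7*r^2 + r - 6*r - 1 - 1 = 2*c^2 + 7*r^2 + r*(9*c - 5) - 2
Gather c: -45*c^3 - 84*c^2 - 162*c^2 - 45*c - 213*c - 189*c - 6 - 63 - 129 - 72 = -45*c^3 - 246*c^2 - 447*c - 270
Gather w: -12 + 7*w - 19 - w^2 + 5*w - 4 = -w^2 + 12*w - 35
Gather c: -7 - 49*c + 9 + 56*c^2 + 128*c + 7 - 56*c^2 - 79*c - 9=0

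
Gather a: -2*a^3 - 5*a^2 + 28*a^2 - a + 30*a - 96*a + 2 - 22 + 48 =-2*a^3 + 23*a^2 - 67*a + 28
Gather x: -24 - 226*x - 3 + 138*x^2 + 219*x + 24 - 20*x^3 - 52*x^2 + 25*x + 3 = -20*x^3 + 86*x^2 + 18*x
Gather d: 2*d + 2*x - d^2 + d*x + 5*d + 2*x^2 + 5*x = -d^2 + d*(x + 7) + 2*x^2 + 7*x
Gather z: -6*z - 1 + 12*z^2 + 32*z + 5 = 12*z^2 + 26*z + 4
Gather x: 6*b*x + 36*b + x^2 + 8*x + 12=36*b + x^2 + x*(6*b + 8) + 12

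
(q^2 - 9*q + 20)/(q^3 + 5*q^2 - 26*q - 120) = (q - 4)/(q^2 + 10*q + 24)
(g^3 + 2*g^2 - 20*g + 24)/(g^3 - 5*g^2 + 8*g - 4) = (g + 6)/(g - 1)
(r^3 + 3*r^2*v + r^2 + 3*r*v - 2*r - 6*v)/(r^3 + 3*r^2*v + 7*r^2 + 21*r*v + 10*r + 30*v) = (r - 1)/(r + 5)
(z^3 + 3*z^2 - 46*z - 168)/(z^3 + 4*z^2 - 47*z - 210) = (z + 4)/(z + 5)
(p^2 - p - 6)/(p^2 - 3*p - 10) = (p - 3)/(p - 5)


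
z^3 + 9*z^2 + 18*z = z*(z + 3)*(z + 6)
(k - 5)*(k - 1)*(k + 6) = k^3 - 31*k + 30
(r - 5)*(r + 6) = r^2 + r - 30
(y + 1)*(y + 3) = y^2 + 4*y + 3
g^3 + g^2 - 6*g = g*(g - 2)*(g + 3)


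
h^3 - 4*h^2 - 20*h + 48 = (h - 6)*(h - 2)*(h + 4)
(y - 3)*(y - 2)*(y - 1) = y^3 - 6*y^2 + 11*y - 6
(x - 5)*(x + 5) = x^2 - 25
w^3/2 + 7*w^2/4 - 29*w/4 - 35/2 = (w/2 + 1)*(w - 7/2)*(w + 5)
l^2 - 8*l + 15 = (l - 5)*(l - 3)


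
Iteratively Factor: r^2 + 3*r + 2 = (r + 2)*(r + 1)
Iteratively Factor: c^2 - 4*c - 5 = (c + 1)*(c - 5)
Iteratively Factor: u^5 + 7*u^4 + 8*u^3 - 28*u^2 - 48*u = (u + 3)*(u^4 + 4*u^3 - 4*u^2 - 16*u) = (u - 2)*(u + 3)*(u^3 + 6*u^2 + 8*u) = (u - 2)*(u + 2)*(u + 3)*(u^2 + 4*u) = u*(u - 2)*(u + 2)*(u + 3)*(u + 4)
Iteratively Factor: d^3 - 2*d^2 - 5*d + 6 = (d - 3)*(d^2 + d - 2) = (d - 3)*(d + 2)*(d - 1)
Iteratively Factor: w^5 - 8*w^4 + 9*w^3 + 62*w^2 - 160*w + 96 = (w - 1)*(w^4 - 7*w^3 + 2*w^2 + 64*w - 96) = (w - 4)*(w - 1)*(w^3 - 3*w^2 - 10*w + 24) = (w - 4)*(w - 1)*(w + 3)*(w^2 - 6*w + 8) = (w - 4)^2*(w - 1)*(w + 3)*(w - 2)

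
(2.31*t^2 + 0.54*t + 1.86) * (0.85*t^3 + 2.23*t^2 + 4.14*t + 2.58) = 1.9635*t^5 + 5.6103*t^4 + 12.3486*t^3 + 12.3432*t^2 + 9.0936*t + 4.7988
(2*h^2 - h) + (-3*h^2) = -h^2 - h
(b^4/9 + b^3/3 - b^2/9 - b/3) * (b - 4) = b^5/9 - b^4/9 - 13*b^3/9 + b^2/9 + 4*b/3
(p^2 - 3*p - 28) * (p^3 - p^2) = p^5 - 4*p^4 - 25*p^3 + 28*p^2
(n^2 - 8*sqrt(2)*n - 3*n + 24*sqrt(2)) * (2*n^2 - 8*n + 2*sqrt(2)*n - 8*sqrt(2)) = 2*n^4 - 14*sqrt(2)*n^3 - 14*n^3 - 8*n^2 + 98*sqrt(2)*n^2 - 168*sqrt(2)*n + 224*n - 384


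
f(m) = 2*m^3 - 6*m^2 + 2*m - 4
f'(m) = 6*m^2 - 12*m + 2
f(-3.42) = -161.02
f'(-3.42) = 113.22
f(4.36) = 56.43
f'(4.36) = 63.74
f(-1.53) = -28.27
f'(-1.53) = 34.41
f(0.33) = -3.92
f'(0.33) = -1.31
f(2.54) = -4.86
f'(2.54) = 10.23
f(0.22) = -3.83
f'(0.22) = -0.35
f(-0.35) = -5.52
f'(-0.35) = 6.94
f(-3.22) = -139.42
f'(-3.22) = 102.85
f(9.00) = 986.00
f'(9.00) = 380.00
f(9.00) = 986.00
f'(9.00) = 380.00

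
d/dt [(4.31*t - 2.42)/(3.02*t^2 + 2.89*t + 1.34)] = (-13.0162*t^2 + 14.6168*t + 12.7692)/(9.1204*t^4 + 17.4556*t^3 + 16.4457*t^2 + 7.7452*t + 1.7956)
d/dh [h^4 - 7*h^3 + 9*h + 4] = 4*h^3 - 21*h^2 + 9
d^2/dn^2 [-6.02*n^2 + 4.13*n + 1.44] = -12.0400000000000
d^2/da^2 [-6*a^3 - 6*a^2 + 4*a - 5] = -36*a - 12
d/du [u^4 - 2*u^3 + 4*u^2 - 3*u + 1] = 4*u^3 - 6*u^2 + 8*u - 3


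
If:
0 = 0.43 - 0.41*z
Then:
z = 1.05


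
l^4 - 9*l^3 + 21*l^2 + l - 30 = (l - 5)*(l - 3)*(l - 2)*(l + 1)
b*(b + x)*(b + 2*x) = b^3 + 3*b^2*x + 2*b*x^2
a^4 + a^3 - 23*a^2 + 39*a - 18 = (a - 3)*(a - 1)^2*(a + 6)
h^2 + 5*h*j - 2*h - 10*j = (h - 2)*(h + 5*j)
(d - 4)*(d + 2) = d^2 - 2*d - 8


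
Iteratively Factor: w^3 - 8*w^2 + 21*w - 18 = (w - 2)*(w^2 - 6*w + 9) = (w - 3)*(w - 2)*(w - 3)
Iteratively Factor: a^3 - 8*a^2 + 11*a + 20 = (a - 5)*(a^2 - 3*a - 4) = (a - 5)*(a - 4)*(a + 1)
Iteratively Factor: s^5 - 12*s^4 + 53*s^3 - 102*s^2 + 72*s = (s - 4)*(s^4 - 8*s^3 + 21*s^2 - 18*s) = s*(s - 4)*(s^3 - 8*s^2 + 21*s - 18) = s*(s - 4)*(s - 2)*(s^2 - 6*s + 9) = s*(s - 4)*(s - 3)*(s - 2)*(s - 3)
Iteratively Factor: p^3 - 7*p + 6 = (p - 1)*(p^2 + p - 6) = (p - 1)*(p + 3)*(p - 2)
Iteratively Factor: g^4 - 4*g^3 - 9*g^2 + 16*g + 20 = (g + 1)*(g^3 - 5*g^2 - 4*g + 20) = (g - 5)*(g + 1)*(g^2 - 4) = (g - 5)*(g + 1)*(g + 2)*(g - 2)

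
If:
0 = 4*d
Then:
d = 0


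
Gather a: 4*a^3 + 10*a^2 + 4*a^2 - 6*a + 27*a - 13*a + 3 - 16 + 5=4*a^3 + 14*a^2 + 8*a - 8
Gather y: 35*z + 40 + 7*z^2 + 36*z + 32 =7*z^2 + 71*z + 72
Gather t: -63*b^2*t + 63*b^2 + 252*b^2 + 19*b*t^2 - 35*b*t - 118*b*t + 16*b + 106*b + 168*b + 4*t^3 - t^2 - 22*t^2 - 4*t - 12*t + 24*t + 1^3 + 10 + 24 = 315*b^2 + 290*b + 4*t^3 + t^2*(19*b - 23) + t*(-63*b^2 - 153*b + 8) + 35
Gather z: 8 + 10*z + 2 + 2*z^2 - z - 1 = 2*z^2 + 9*z + 9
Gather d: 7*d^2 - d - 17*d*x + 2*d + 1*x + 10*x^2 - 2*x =7*d^2 + d*(1 - 17*x) + 10*x^2 - x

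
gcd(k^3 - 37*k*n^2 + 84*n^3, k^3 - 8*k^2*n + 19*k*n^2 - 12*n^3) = k^2 - 7*k*n + 12*n^2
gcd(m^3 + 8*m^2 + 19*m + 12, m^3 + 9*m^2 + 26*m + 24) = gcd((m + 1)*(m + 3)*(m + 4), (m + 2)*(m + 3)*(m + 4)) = m^2 + 7*m + 12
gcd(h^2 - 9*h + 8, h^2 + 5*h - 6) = h - 1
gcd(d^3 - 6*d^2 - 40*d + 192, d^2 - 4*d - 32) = d - 8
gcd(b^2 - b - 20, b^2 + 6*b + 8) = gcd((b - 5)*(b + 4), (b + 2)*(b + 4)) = b + 4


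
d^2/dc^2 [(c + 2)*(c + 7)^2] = 6*c + 32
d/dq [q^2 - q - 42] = 2*q - 1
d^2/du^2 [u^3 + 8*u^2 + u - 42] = 6*u + 16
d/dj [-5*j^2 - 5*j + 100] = -10*j - 5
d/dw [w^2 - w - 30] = 2*w - 1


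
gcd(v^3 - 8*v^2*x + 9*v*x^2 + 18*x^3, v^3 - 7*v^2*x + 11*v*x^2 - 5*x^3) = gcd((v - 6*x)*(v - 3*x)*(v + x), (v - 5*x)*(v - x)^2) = 1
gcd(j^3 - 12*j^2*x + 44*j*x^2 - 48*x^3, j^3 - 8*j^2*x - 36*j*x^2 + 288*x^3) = -j + 6*x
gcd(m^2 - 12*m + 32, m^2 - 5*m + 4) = m - 4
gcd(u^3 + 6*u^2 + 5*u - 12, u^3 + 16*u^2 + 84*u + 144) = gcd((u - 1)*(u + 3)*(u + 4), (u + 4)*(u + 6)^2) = u + 4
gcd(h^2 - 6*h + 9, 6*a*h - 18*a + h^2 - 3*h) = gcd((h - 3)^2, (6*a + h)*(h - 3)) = h - 3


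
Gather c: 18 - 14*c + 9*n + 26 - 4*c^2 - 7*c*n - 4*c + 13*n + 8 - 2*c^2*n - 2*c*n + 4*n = c^2*(-2*n - 4) + c*(-9*n - 18) + 26*n + 52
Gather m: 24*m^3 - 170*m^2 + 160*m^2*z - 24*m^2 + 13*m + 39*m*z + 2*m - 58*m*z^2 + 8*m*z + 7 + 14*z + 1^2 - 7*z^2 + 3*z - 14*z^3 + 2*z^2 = 24*m^3 + m^2*(160*z - 194) + m*(-58*z^2 + 47*z + 15) - 14*z^3 - 5*z^2 + 17*z + 8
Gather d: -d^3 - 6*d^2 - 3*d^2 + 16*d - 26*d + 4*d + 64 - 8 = -d^3 - 9*d^2 - 6*d + 56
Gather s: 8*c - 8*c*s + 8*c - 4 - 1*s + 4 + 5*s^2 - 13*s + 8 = 16*c + 5*s^2 + s*(-8*c - 14) + 8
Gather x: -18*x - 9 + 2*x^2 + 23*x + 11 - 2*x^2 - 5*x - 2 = 0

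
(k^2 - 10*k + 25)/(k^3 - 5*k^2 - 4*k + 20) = (k - 5)/(k^2 - 4)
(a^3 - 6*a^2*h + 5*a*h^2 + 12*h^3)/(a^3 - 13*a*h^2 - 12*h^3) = (a - 3*h)/(a + 3*h)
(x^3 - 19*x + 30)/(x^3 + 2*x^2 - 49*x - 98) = (x^3 - 19*x + 30)/(x^3 + 2*x^2 - 49*x - 98)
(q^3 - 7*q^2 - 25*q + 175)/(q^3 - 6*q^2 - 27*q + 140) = (q - 5)/(q - 4)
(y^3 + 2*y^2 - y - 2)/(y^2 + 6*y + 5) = (y^2 + y - 2)/(y + 5)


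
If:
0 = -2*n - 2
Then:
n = -1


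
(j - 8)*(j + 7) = j^2 - j - 56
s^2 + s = s*(s + 1)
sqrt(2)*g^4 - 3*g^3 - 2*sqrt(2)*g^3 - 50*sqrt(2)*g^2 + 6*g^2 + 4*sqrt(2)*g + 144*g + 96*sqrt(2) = (g - 8)*(g + 6)*(g - 2*sqrt(2))*(sqrt(2)*g + 1)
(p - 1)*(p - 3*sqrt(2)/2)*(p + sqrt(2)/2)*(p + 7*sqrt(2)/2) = p^4 - p^3 + 5*sqrt(2)*p^3/2 - 17*p^2/2 - 5*sqrt(2)*p^2/2 - 21*sqrt(2)*p/4 + 17*p/2 + 21*sqrt(2)/4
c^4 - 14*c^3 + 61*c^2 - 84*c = c*(c - 7)*(c - 4)*(c - 3)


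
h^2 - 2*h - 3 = (h - 3)*(h + 1)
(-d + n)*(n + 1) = -d*n - d + n^2 + n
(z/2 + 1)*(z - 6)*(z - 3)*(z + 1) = z^4/2 - 3*z^3 - 7*z^2/2 + 18*z + 18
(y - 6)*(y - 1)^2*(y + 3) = y^4 - 5*y^3 - 11*y^2 + 33*y - 18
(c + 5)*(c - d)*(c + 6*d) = c^3 + 5*c^2*d + 5*c^2 - 6*c*d^2 + 25*c*d - 30*d^2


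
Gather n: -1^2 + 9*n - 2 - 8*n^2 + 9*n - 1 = -8*n^2 + 18*n - 4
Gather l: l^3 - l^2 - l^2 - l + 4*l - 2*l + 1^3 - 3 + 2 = l^3 - 2*l^2 + l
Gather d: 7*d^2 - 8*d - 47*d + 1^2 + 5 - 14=7*d^2 - 55*d - 8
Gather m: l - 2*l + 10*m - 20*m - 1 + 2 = -l - 10*m + 1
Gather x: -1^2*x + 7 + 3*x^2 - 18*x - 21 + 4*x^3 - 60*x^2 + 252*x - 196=4*x^3 - 57*x^2 + 233*x - 210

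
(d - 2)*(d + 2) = d^2 - 4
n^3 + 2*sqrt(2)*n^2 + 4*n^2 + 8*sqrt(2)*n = n*(n + 4)*(n + 2*sqrt(2))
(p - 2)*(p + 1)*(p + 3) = p^3 + 2*p^2 - 5*p - 6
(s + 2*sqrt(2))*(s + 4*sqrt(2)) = s^2 + 6*sqrt(2)*s + 16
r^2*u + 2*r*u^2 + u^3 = u*(r + u)^2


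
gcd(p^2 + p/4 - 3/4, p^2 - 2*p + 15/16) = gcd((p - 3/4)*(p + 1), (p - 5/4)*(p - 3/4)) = p - 3/4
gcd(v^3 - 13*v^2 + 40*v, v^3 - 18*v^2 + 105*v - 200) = v^2 - 13*v + 40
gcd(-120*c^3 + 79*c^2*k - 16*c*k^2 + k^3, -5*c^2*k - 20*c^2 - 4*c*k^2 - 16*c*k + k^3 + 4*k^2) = 5*c - k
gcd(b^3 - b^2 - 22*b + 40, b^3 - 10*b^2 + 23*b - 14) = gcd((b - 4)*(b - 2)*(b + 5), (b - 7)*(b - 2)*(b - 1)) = b - 2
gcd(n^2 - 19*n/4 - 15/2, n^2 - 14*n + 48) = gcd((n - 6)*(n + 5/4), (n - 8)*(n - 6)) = n - 6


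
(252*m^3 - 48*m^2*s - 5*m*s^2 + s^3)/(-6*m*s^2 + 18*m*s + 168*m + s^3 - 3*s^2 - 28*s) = (-42*m^2 + m*s + s^2)/(s^2 - 3*s - 28)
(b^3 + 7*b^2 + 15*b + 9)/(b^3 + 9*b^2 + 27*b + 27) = (b + 1)/(b + 3)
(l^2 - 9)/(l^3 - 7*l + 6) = (l - 3)/(l^2 - 3*l + 2)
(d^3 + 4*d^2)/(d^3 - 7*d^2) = (d + 4)/(d - 7)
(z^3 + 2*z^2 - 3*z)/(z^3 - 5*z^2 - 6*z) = (-z^2 - 2*z + 3)/(-z^2 + 5*z + 6)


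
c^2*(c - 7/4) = c^3 - 7*c^2/4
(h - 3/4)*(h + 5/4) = h^2 + h/2 - 15/16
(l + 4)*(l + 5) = l^2 + 9*l + 20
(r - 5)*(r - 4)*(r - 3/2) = r^3 - 21*r^2/2 + 67*r/2 - 30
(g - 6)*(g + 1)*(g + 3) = g^3 - 2*g^2 - 21*g - 18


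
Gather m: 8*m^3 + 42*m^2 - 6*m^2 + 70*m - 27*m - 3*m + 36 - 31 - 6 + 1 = 8*m^3 + 36*m^2 + 40*m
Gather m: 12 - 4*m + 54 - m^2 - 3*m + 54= -m^2 - 7*m + 120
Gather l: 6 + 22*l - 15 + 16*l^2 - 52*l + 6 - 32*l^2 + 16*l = -16*l^2 - 14*l - 3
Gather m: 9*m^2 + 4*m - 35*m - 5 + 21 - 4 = 9*m^2 - 31*m + 12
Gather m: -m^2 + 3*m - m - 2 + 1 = -m^2 + 2*m - 1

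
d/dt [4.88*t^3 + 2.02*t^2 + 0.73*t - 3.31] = 14.64*t^2 + 4.04*t + 0.73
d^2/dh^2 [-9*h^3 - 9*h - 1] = -54*h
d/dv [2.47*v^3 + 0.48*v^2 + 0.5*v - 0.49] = 7.41*v^2 + 0.96*v + 0.5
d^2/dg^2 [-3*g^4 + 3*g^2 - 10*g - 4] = 6 - 36*g^2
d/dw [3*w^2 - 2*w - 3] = 6*w - 2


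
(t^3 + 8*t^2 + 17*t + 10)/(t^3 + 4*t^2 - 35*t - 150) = (t^2 + 3*t + 2)/(t^2 - t - 30)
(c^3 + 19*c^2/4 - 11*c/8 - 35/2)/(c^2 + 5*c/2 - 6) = (8*c^2 + 6*c - 35)/(4*(2*c - 3))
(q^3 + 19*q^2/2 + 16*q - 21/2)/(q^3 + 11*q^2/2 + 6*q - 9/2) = (q + 7)/(q + 3)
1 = 1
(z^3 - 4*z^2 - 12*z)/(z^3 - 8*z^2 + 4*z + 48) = z/(z - 4)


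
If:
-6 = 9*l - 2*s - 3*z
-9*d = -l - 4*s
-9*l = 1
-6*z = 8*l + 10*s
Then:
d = -167/243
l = -1/9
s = -41/27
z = 217/81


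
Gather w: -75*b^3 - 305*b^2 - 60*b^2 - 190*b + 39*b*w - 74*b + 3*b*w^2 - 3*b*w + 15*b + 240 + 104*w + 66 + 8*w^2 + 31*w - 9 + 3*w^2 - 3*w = -75*b^3 - 365*b^2 - 249*b + w^2*(3*b + 11) + w*(36*b + 132) + 297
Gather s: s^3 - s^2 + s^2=s^3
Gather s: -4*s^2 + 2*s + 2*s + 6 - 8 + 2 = -4*s^2 + 4*s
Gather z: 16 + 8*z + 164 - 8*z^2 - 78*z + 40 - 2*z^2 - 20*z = -10*z^2 - 90*z + 220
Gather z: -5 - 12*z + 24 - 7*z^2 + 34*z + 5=-7*z^2 + 22*z + 24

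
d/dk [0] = 0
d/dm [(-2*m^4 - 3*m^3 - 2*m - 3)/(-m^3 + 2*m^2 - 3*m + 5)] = (2*m^6 - 8*m^5 + 12*m^4 - 26*m^3 - 50*m^2 + 12*m - 19)/(m^6 - 4*m^5 + 10*m^4 - 22*m^3 + 29*m^2 - 30*m + 25)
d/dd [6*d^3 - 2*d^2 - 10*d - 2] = 18*d^2 - 4*d - 10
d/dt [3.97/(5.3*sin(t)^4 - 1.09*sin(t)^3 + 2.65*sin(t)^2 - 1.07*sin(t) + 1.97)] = (-84.164*sin(t)^3 + 12.9819*sin(t)^2 - 21.041*sin(t) + 4.2479)*cos(t)/(5.3*sin(t)^4 - 1.09*sin(t)^3 + 2.65*sin(t)^2 - 1.07*sin(t) + 1.97)^2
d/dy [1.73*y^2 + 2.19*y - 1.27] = 3.46*y + 2.19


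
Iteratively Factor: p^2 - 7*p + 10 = (p - 5)*(p - 2)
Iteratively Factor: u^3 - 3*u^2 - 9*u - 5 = (u + 1)*(u^2 - 4*u - 5) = (u + 1)^2*(u - 5)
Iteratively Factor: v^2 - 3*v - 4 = (v + 1)*(v - 4)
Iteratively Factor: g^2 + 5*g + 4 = (g + 1)*(g + 4)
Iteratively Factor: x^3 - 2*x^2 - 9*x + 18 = (x - 3)*(x^2 + x - 6) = (x - 3)*(x - 2)*(x + 3)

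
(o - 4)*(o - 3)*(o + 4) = o^3 - 3*o^2 - 16*o + 48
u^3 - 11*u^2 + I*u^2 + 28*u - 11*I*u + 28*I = (u - 7)*(u - 4)*(u + I)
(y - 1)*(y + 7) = y^2 + 6*y - 7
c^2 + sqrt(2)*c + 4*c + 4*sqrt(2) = (c + 4)*(c + sqrt(2))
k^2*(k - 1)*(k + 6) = k^4 + 5*k^3 - 6*k^2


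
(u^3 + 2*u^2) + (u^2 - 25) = u^3 + 3*u^2 - 25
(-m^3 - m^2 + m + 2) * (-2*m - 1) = 2*m^4 + 3*m^3 - m^2 - 5*m - 2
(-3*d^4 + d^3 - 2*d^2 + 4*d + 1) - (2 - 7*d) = -3*d^4 + d^3 - 2*d^2 + 11*d - 1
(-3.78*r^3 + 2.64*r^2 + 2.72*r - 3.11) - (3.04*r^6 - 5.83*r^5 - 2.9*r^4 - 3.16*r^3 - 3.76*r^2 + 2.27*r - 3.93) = -3.04*r^6 + 5.83*r^5 + 2.9*r^4 - 0.62*r^3 + 6.4*r^2 + 0.45*r + 0.82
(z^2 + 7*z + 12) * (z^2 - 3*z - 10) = z^4 + 4*z^3 - 19*z^2 - 106*z - 120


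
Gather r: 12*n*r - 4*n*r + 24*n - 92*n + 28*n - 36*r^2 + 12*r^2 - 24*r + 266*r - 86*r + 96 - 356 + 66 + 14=-40*n - 24*r^2 + r*(8*n + 156) - 180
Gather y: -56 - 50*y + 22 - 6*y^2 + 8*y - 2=-6*y^2 - 42*y - 36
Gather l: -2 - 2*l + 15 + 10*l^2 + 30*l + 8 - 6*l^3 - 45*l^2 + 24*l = -6*l^3 - 35*l^2 + 52*l + 21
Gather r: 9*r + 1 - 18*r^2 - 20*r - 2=-18*r^2 - 11*r - 1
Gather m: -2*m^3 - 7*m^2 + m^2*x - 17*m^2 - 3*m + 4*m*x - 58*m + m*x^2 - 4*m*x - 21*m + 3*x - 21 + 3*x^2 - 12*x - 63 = -2*m^3 + m^2*(x - 24) + m*(x^2 - 82) + 3*x^2 - 9*x - 84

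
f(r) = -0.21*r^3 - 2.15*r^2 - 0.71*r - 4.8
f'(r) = -0.63*r^2 - 4.3*r - 0.71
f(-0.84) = -5.60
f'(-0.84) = 2.46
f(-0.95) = -5.89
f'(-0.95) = 2.81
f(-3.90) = -22.28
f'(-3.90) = 6.48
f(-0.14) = -4.74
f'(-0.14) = -0.12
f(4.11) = -58.62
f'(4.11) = -29.03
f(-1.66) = -8.59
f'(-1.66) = 4.69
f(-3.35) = -18.65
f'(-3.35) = 6.62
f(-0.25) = -4.75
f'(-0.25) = 0.33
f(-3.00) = -16.35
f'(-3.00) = 6.52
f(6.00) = -131.82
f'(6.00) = -49.19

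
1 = 1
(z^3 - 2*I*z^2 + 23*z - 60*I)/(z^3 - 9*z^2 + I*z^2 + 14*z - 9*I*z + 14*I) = (z^3 - 2*I*z^2 + 23*z - 60*I)/(z^3 + z^2*(-9 + I) + z*(14 - 9*I) + 14*I)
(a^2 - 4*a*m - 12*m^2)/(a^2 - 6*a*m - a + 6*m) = (a + 2*m)/(a - 1)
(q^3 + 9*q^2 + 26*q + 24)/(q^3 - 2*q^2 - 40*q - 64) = (q + 3)/(q - 8)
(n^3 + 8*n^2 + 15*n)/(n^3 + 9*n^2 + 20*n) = (n + 3)/(n + 4)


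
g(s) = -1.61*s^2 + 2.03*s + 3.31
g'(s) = 2.03 - 3.22*s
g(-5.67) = -59.96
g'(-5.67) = 20.29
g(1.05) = 3.67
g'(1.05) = -1.35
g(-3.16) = -19.18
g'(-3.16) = 12.21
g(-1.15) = -1.15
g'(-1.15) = 5.73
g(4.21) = -16.68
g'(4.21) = -11.53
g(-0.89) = 0.23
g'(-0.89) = 4.90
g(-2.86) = -15.66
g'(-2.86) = 11.24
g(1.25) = 3.33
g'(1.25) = -2.00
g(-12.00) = -252.89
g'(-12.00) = 40.67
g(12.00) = -204.17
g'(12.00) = -36.61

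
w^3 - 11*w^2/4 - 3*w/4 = w*(w - 3)*(w + 1/4)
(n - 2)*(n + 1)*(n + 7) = n^3 + 6*n^2 - 9*n - 14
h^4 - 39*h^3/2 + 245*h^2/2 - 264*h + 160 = (h - 8)^2*(h - 5/2)*(h - 1)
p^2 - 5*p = p*(p - 5)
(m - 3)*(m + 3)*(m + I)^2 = m^4 + 2*I*m^3 - 10*m^2 - 18*I*m + 9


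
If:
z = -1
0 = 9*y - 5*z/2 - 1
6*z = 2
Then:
No Solution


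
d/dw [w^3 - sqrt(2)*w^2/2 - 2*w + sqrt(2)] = 3*w^2 - sqrt(2)*w - 2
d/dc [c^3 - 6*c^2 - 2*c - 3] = 3*c^2 - 12*c - 2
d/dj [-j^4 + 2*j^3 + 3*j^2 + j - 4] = -4*j^3 + 6*j^2 + 6*j + 1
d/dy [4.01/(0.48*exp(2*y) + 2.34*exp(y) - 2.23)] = (-3.8496*exp(y) - 9.3834)*exp(y)/(0.48*exp(2*y) + 2.34*exp(y) - 2.23)^2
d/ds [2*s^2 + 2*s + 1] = 4*s + 2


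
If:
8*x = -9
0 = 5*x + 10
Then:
No Solution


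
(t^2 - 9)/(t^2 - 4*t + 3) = (t + 3)/(t - 1)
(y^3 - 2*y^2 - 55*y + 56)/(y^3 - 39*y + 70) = (y^2 - 9*y + 8)/(y^2 - 7*y + 10)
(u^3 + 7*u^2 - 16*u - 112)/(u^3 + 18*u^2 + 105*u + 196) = (u - 4)/(u + 7)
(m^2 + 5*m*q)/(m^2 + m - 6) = m*(m + 5*q)/(m^2 + m - 6)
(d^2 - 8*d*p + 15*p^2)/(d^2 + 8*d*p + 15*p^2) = (d^2 - 8*d*p + 15*p^2)/(d^2 + 8*d*p + 15*p^2)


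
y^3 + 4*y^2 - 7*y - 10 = (y - 2)*(y + 1)*(y + 5)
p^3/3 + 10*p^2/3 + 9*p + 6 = (p/3 + 1/3)*(p + 3)*(p + 6)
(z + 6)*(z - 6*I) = z^2 + 6*z - 6*I*z - 36*I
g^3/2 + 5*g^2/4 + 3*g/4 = g*(g/2 + 1/2)*(g + 3/2)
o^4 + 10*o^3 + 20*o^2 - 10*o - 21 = (o - 1)*(o + 1)*(o + 3)*(o + 7)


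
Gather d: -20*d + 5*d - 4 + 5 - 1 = -15*d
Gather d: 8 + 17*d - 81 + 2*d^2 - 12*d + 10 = 2*d^2 + 5*d - 63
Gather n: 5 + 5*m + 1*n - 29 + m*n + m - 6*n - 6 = 6*m + n*(m - 5) - 30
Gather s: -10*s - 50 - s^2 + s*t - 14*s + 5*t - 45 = -s^2 + s*(t - 24) + 5*t - 95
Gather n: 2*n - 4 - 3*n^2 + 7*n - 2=-3*n^2 + 9*n - 6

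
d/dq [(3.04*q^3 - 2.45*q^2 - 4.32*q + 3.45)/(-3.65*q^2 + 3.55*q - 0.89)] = (-11.096*q^4 + 21.584*q^3 - 32.5823*q^2 + 29.546*q - 8.4027)/(13.3225*q^4 - 25.915*q^3 + 19.0995*q^2 - 6.319*q + 0.7921)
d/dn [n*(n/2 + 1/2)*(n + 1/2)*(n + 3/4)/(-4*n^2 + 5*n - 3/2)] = (-128*n^5 + 96*n^4 + 264*n^3 - 8*n^2 - 78*n - 9)/(8*(64*n^4 - 160*n^3 + 148*n^2 - 60*n + 9))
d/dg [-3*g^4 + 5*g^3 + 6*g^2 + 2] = 3*g*(-4*g^2 + 5*g + 4)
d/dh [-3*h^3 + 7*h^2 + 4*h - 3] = -9*h^2 + 14*h + 4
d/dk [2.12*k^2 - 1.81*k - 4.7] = 4.24*k - 1.81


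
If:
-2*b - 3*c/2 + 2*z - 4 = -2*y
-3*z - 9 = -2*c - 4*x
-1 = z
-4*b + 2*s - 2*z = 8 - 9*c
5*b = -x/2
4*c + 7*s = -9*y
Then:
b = -57/1568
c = 891/392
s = -1431/196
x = 285/784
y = 915/196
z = -1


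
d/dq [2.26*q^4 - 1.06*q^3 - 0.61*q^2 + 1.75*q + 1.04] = 9.04*q^3 - 3.18*q^2 - 1.22*q + 1.75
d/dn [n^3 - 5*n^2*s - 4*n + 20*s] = 3*n^2 - 10*n*s - 4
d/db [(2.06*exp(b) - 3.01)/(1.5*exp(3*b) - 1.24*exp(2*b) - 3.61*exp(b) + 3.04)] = (-6.18*exp(3*b) + 16.0994*exp(2*b) - 7.4648*exp(b) - 4.6037)*exp(b)/(2.25*exp(6*b) - 3.72*exp(5*b) - 9.2924*exp(4*b) + 18.0728*exp(3*b) + 5.4929*exp(2*b) - 21.9488*exp(b) + 9.2416)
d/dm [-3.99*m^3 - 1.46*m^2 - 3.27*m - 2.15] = -11.97*m^2 - 2.92*m - 3.27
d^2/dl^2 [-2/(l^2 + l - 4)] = 4*(l^2 + l - (2*l + 1)^2 - 4)/(l^2 + l - 4)^3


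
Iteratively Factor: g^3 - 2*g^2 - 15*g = (g)*(g^2 - 2*g - 15) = g*(g - 5)*(g + 3)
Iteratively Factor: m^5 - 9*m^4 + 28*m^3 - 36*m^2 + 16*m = (m - 2)*(m^4 - 7*m^3 + 14*m^2 - 8*m) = m*(m - 2)*(m^3 - 7*m^2 + 14*m - 8) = m*(m - 2)*(m - 1)*(m^2 - 6*m + 8) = m*(m - 4)*(m - 2)*(m - 1)*(m - 2)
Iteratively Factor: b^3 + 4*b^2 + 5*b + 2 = (b + 1)*(b^2 + 3*b + 2) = (b + 1)*(b + 2)*(b + 1)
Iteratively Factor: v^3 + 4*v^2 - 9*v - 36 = (v + 4)*(v^2 - 9) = (v + 3)*(v + 4)*(v - 3)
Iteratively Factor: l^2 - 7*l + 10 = (l - 5)*(l - 2)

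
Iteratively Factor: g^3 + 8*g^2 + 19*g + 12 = (g + 3)*(g^2 + 5*g + 4) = (g + 3)*(g + 4)*(g + 1)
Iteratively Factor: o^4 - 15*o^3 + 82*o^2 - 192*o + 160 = (o - 4)*(o^3 - 11*o^2 + 38*o - 40) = (o - 4)*(o - 2)*(o^2 - 9*o + 20) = (o - 4)^2*(o - 2)*(o - 5)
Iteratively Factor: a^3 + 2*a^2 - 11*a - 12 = (a - 3)*(a^2 + 5*a + 4) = (a - 3)*(a + 4)*(a + 1)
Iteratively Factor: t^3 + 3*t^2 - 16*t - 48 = (t + 4)*(t^2 - t - 12) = (t + 3)*(t + 4)*(t - 4)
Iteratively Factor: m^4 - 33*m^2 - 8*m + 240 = (m - 5)*(m^3 + 5*m^2 - 8*m - 48) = (m - 5)*(m + 4)*(m^2 + m - 12) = (m - 5)*(m + 4)^2*(m - 3)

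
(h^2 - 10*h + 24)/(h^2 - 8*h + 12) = (h - 4)/(h - 2)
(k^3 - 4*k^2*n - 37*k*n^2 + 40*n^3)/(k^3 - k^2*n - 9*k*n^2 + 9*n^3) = (k^2 - 3*k*n - 40*n^2)/(k^2 - 9*n^2)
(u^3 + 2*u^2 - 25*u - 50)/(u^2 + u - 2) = (u^2 - 25)/(u - 1)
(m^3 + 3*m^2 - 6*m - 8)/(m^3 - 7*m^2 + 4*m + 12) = (m + 4)/(m - 6)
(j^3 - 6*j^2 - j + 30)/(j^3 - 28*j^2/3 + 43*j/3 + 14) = 3*(j^2 - 3*j - 10)/(3*j^2 - 19*j - 14)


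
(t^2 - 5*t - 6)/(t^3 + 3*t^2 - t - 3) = (t - 6)/(t^2 + 2*t - 3)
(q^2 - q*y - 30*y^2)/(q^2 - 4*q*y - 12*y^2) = (q + 5*y)/(q + 2*y)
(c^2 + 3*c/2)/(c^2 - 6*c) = (c + 3/2)/(c - 6)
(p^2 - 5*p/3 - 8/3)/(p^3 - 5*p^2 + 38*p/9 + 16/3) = 3*(p + 1)/(3*p^2 - 7*p - 6)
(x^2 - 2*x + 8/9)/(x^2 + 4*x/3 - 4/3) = (x - 4/3)/(x + 2)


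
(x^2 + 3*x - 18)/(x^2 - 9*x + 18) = (x + 6)/(x - 6)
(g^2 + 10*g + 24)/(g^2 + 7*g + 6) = (g + 4)/(g + 1)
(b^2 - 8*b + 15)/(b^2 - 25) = (b - 3)/(b + 5)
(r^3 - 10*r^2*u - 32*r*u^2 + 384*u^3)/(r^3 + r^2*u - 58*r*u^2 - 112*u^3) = (r^2 - 2*r*u - 48*u^2)/(r^2 + 9*r*u + 14*u^2)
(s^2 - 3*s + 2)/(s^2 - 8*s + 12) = (s - 1)/(s - 6)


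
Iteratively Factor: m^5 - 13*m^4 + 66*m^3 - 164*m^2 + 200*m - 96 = (m - 3)*(m^4 - 10*m^3 + 36*m^2 - 56*m + 32) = (m - 3)*(m - 2)*(m^3 - 8*m^2 + 20*m - 16) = (m - 3)*(m - 2)^2*(m^2 - 6*m + 8) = (m - 3)*(m - 2)^3*(m - 4)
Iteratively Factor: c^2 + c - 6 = (c - 2)*(c + 3)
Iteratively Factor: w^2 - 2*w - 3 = (w + 1)*(w - 3)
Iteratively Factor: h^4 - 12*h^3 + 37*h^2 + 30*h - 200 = (h - 4)*(h^3 - 8*h^2 + 5*h + 50) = (h - 4)*(h + 2)*(h^2 - 10*h + 25) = (h - 5)*(h - 4)*(h + 2)*(h - 5)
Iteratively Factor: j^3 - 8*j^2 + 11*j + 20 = (j - 5)*(j^2 - 3*j - 4) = (j - 5)*(j + 1)*(j - 4)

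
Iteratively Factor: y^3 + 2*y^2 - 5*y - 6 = (y - 2)*(y^2 + 4*y + 3) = (y - 2)*(y + 3)*(y + 1)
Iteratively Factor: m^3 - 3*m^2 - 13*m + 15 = (m + 3)*(m^2 - 6*m + 5) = (m - 1)*(m + 3)*(m - 5)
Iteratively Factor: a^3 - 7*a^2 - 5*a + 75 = (a - 5)*(a^2 - 2*a - 15) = (a - 5)*(a + 3)*(a - 5)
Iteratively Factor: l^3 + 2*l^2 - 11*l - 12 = (l - 3)*(l^2 + 5*l + 4) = (l - 3)*(l + 1)*(l + 4)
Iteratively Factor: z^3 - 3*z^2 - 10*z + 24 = (z - 4)*(z^2 + z - 6) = (z - 4)*(z - 2)*(z + 3)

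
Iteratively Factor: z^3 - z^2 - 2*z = (z - 2)*(z^2 + z) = z*(z - 2)*(z + 1)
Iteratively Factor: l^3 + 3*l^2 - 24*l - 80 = (l - 5)*(l^2 + 8*l + 16) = (l - 5)*(l + 4)*(l + 4)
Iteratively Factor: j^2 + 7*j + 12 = (j + 4)*(j + 3)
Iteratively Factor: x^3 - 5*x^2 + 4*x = (x - 1)*(x^2 - 4*x) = (x - 4)*(x - 1)*(x)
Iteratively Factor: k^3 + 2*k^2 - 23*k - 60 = (k - 5)*(k^2 + 7*k + 12) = (k - 5)*(k + 3)*(k + 4)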